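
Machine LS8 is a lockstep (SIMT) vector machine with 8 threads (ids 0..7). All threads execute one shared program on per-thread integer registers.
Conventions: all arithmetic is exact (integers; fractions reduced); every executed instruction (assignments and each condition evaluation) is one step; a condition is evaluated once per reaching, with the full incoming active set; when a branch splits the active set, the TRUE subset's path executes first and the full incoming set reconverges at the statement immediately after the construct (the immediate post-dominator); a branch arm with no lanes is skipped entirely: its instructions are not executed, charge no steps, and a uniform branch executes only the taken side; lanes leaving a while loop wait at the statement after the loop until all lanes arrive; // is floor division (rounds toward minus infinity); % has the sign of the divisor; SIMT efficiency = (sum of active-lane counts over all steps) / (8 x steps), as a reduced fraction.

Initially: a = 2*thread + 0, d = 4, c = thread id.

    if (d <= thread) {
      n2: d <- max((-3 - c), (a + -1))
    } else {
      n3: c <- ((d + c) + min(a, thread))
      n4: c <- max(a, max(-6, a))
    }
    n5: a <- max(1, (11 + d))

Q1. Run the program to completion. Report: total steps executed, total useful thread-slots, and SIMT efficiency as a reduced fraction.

Answer: 5 steps, 28 useful, 7/10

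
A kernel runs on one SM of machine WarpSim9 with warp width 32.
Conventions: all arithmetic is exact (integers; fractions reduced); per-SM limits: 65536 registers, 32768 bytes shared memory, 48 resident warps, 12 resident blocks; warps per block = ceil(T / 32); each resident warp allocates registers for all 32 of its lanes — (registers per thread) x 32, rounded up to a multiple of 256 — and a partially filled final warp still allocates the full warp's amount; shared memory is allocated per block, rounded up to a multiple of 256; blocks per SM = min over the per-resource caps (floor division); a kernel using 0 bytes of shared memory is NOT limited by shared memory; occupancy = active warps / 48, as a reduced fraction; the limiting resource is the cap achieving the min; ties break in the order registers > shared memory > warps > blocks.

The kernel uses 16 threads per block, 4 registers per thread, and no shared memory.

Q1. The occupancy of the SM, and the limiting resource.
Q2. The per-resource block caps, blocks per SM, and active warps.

Answer: occupancy 1/4, limited by blocks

registers: 256 blocks
shared memory: no limit (kernel uses none)
warps: 48 blocks
blocks: 12 blocks

Answer: 12 blocks, 12 active warps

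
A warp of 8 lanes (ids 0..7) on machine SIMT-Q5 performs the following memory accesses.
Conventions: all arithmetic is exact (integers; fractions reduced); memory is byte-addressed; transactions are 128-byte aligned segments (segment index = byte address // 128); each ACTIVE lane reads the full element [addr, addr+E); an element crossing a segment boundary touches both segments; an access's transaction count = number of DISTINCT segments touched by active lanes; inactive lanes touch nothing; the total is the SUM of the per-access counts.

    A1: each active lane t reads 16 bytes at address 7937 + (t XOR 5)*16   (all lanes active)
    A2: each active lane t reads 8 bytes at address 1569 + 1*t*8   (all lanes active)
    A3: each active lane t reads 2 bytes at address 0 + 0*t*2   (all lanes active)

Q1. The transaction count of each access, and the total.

A1: 2 transactions
A2: 1 transaction
A3: 1 transaction

Answer: 2,1,1; total 4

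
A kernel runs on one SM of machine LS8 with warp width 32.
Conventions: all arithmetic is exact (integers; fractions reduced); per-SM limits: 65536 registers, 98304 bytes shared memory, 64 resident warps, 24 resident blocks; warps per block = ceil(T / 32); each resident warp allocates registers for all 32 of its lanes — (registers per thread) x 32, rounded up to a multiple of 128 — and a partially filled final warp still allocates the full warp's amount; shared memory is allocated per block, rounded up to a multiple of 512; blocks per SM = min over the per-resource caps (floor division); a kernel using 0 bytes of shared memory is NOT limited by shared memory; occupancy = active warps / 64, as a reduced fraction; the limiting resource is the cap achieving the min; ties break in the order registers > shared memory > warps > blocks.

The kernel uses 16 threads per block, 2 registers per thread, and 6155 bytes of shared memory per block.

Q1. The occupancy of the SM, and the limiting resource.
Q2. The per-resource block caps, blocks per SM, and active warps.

Answer: occupancy 7/32, limited by shared memory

registers: 512 blocks
shared memory: 14 blocks
warps: 64 blocks
blocks: 24 blocks

Answer: 14 blocks, 14 active warps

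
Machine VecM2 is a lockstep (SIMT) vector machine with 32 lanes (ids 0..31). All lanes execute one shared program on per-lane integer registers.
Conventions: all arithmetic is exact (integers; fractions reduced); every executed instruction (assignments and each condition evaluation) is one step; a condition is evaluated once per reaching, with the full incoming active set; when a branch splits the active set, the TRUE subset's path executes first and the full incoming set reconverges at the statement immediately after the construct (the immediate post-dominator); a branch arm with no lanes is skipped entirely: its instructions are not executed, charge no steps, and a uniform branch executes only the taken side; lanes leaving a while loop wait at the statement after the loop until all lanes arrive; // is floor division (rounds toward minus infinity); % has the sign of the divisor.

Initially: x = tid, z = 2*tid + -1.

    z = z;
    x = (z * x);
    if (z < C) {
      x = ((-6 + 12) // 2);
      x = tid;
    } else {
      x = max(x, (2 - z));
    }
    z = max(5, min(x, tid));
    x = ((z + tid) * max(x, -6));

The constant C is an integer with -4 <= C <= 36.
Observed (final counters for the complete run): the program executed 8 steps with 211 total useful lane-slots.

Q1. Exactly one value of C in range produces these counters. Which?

Answer: C = 36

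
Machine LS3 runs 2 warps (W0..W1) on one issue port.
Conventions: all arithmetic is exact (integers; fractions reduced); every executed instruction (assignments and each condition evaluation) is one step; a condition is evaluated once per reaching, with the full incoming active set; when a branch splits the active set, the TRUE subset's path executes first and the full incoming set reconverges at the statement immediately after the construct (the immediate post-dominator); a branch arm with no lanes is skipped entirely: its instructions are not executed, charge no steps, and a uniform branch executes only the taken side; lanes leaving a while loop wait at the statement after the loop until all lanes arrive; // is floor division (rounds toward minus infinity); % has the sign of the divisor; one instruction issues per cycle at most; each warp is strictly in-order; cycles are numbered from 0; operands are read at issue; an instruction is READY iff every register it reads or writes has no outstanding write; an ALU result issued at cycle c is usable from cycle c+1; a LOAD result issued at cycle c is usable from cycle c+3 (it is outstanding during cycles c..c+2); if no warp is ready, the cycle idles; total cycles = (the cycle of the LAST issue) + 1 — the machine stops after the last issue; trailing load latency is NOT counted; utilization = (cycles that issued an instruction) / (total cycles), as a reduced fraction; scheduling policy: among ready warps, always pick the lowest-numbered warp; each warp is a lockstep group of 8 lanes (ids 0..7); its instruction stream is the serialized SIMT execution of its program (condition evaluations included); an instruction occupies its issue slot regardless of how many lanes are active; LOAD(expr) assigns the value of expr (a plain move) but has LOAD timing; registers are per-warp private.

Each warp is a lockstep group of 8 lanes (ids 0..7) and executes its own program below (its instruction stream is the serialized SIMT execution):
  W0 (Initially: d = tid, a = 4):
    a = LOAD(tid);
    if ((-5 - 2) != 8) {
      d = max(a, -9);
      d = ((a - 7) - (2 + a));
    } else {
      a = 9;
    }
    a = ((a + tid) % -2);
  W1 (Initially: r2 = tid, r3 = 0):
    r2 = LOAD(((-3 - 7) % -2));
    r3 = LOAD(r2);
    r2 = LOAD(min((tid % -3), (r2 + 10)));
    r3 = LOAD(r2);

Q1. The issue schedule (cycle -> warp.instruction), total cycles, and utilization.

cycle 0: W0.I0
cycle 1: W0.I1
cycle 2: W1.I0
cycle 3: W0.I2
cycle 4: W0.I3
cycle 5: W0.I4
cycle 6: W1.I1
cycle 7: W1.I2
cycle 8: idle
cycle 9: idle
cycle 10: W1.I3

Answer: 11 cycles, utilization 9/11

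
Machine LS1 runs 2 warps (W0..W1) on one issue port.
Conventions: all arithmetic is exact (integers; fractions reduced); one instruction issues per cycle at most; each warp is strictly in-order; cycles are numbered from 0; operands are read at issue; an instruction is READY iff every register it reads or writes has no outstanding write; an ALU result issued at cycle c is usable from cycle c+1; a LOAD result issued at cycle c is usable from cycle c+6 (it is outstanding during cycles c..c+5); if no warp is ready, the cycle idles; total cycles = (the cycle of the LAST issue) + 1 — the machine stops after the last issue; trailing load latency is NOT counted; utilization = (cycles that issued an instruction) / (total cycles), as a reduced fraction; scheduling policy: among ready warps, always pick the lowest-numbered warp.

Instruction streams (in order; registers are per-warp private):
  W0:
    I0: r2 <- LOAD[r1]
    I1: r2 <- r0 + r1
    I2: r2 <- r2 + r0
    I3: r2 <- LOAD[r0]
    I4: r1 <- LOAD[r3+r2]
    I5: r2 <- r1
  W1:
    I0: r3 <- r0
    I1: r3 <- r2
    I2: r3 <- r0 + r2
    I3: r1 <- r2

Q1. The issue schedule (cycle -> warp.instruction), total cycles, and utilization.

cycle 0: W0.I0
cycle 1: W1.I0
cycle 2: W1.I1
cycle 3: W1.I2
cycle 4: W1.I3
cycle 5: idle
cycle 6: W0.I1
cycle 7: W0.I2
cycle 8: W0.I3
cycle 9: idle
cycle 10: idle
cycle 11: idle
cycle 12: idle
cycle 13: idle
cycle 14: W0.I4
cycle 15: idle
cycle 16: idle
cycle 17: idle
cycle 18: idle
cycle 19: idle
cycle 20: W0.I5

Answer: 21 cycles, utilization 10/21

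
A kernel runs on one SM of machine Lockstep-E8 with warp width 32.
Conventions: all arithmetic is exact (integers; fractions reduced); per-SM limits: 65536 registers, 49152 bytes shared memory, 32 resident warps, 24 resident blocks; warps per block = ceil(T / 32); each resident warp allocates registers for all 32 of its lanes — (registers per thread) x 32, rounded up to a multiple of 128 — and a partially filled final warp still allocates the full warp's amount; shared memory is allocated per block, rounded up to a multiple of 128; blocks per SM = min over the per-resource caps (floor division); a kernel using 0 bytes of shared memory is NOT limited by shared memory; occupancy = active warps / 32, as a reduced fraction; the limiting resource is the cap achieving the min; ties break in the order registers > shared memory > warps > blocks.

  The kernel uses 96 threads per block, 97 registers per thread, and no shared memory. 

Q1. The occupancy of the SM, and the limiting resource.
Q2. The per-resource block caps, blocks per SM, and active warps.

Answer: occupancy 9/16, limited by registers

registers: 6 blocks
shared memory: no limit (kernel uses none)
warps: 10 blocks
blocks: 24 blocks

Answer: 6 blocks, 18 active warps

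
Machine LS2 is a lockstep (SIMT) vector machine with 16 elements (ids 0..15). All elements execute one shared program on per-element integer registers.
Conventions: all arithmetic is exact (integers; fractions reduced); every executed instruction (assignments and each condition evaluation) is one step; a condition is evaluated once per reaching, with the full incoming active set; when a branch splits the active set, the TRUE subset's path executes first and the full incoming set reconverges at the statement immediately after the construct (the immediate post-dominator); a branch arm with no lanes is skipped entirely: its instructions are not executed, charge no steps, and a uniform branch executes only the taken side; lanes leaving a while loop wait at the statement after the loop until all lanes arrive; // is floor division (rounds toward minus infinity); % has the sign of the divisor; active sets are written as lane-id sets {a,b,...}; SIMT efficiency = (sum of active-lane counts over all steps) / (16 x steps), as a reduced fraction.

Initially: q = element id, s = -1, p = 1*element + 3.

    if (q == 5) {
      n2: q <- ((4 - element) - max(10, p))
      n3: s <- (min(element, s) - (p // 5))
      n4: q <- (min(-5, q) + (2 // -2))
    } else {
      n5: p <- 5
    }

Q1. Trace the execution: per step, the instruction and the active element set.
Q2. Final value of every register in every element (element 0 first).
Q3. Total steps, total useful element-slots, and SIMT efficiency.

step 0: eval (q == 5)                {0,1,2,3,4,5,6,7,8,9,10,11,12,13,14,15}
step 1: q <- ((4 - element) - max(10, p)) {5}
step 2: s <- (min(element, s) - (p // 5)) {5}
step 3: q <- (min(-5, q) + (2 // -2)) {5}
step 4: p <- 5                       {0,1,2,3,4,6,7,8,9,10,11,12,13,14,15}

Answer: 5 steps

q: 0,1,2,3,4,-12,6,7,8,9,10,11,12,13,14,15
s: -1,-1,-1,-1,-1,-2,-1,-1,-1,-1,-1,-1,-1,-1,-1,-1
p: 5,5,5,5,5,8,5,5,5,5,5,5,5,5,5,5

steps = 5; useful = 34; efficiency = 34/80 = 17/40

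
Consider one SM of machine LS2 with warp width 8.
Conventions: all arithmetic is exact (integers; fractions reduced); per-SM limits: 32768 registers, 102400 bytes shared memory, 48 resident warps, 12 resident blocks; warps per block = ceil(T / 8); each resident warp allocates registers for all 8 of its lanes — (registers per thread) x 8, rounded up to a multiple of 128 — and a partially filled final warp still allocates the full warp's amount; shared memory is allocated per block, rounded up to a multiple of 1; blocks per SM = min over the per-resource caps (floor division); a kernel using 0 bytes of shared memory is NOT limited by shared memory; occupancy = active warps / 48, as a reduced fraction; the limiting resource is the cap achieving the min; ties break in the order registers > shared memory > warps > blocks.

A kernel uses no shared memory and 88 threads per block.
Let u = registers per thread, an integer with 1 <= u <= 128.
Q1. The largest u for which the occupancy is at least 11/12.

Answer: u = 80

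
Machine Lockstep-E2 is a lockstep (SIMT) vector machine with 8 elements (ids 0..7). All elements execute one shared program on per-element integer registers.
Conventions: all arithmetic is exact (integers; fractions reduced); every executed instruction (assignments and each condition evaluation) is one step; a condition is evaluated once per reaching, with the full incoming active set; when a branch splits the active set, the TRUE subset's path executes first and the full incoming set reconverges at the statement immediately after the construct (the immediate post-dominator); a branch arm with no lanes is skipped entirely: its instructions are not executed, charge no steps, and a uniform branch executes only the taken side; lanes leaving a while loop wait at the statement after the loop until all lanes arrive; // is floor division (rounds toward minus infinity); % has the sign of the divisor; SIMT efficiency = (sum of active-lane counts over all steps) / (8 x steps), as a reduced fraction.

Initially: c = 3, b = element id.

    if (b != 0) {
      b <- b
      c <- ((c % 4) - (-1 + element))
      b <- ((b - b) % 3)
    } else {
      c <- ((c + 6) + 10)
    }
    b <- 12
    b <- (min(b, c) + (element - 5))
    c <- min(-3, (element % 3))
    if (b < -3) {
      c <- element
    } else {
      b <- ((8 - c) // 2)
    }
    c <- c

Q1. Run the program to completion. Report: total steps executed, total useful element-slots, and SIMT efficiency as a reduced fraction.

Answer: 11 steps, 78 useful, 39/44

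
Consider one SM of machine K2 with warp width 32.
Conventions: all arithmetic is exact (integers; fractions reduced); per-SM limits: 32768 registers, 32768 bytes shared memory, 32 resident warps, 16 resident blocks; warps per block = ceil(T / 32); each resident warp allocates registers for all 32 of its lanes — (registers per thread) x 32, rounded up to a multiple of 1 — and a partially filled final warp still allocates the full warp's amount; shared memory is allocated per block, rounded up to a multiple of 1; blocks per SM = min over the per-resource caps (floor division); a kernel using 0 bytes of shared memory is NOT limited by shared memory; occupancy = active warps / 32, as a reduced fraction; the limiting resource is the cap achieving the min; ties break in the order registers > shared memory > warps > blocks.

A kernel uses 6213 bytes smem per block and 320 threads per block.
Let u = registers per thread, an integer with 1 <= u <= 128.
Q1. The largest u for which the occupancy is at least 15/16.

Answer: u = 34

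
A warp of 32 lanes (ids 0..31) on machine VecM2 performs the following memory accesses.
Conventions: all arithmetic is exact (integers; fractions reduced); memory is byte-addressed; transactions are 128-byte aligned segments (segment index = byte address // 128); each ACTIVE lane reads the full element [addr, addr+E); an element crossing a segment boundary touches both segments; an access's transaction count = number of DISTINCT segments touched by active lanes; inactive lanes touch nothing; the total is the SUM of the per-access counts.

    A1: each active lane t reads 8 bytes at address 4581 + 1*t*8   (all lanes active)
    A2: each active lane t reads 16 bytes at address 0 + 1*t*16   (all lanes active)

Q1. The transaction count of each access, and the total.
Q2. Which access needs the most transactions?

A1: 3 transactions
A2: 4 transactions

Answer: 3,4; total 7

Answer: A2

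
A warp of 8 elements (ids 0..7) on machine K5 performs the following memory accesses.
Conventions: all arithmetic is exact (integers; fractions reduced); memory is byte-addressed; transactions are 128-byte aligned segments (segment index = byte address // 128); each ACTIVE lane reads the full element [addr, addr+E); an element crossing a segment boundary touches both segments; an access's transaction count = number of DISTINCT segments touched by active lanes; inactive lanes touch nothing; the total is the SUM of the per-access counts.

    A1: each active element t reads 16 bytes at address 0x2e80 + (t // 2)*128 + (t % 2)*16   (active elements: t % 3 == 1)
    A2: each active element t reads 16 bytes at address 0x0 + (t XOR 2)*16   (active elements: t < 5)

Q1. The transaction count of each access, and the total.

A1: 3 transactions
A2: 1 transaction

Answer: 3,1; total 4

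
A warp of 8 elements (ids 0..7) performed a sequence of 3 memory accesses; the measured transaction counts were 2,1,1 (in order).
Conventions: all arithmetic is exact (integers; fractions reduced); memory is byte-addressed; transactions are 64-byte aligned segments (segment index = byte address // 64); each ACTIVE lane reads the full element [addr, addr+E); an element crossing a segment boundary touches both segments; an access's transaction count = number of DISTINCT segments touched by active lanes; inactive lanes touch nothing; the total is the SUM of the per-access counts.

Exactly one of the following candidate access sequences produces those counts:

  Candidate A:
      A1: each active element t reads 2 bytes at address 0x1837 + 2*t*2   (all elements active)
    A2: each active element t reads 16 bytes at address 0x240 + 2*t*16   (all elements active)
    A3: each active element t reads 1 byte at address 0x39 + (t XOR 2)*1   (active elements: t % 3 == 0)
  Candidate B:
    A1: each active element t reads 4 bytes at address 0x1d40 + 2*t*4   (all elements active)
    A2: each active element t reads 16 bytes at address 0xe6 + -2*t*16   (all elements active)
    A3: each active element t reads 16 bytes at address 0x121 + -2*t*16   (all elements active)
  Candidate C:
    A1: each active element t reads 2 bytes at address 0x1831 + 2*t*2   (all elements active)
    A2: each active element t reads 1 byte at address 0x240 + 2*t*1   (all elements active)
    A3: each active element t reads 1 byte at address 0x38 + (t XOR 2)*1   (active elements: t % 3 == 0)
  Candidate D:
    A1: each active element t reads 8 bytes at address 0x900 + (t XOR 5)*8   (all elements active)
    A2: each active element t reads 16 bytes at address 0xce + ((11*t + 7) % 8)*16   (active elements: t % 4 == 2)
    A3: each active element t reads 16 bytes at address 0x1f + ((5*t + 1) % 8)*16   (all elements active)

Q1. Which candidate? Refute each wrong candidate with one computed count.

A: A2 gives 4 transactions, not 1
B: A1 gives 1 transaction, not 2
D: A1 gives 1 transaction, not 2
C: all counts match (2,1,1)

Answer: C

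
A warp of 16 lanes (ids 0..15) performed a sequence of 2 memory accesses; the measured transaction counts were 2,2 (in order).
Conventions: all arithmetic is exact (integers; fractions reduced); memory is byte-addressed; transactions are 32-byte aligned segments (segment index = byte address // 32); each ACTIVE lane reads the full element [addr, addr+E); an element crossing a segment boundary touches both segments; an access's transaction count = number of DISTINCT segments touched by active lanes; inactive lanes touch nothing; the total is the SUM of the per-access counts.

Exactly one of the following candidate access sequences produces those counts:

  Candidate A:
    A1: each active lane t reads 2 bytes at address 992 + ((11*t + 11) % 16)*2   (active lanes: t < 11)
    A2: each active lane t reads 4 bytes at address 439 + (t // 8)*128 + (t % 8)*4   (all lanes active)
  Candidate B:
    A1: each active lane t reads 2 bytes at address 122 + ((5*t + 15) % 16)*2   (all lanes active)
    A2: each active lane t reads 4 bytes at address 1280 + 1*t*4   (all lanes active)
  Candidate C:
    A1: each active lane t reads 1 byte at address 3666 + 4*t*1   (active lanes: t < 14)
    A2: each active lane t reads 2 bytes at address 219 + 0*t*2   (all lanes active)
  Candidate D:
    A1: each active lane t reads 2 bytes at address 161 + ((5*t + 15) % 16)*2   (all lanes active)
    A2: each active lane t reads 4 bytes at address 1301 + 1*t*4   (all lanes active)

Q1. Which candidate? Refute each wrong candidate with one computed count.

A: A1 gives 1 transaction, not 2
C: A1 gives 3 transactions, not 2
D: A2 gives 3 transactions, not 2
B: all counts match (2,2)

Answer: B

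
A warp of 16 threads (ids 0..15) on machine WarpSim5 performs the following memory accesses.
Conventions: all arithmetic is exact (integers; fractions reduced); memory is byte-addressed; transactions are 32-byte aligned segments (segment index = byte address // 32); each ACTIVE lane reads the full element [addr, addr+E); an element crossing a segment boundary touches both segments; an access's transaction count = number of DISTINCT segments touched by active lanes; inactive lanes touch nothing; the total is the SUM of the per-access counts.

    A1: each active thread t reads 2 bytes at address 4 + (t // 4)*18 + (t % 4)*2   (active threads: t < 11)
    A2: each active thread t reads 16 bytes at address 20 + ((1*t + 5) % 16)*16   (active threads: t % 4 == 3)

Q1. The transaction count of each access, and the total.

A1: 2 transactions
A2: 8 transactions

Answer: 2,8; total 10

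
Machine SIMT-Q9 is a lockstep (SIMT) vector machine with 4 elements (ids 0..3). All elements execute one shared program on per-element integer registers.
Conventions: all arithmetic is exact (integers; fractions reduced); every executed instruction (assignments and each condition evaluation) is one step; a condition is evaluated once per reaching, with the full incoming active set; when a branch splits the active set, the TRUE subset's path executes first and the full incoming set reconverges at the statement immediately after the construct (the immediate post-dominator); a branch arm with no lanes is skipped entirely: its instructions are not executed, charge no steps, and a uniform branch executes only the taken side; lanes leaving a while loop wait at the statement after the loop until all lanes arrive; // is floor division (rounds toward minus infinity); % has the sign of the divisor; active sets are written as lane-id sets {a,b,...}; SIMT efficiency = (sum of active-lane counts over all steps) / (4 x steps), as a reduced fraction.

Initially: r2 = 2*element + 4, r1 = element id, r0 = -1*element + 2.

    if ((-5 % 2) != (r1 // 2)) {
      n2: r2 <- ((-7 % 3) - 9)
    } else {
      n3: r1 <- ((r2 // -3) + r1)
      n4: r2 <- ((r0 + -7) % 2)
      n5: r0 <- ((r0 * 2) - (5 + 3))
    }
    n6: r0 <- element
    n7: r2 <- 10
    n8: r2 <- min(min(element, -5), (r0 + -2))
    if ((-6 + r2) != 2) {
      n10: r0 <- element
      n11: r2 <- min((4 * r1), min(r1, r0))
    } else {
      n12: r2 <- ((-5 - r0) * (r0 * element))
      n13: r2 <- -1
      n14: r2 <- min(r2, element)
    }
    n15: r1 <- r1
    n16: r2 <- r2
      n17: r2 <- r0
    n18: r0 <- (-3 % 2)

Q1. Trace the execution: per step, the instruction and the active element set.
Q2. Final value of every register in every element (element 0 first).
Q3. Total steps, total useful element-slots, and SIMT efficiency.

step 0: eval ((-5 % 2) != (r1 // 2)) {0,1,2,3}
step 1: r2 <- ((-7 % 3) - 9)         {0,1}
step 2: r1 <- ((r2 // -3) + r1)      {2,3}
step 3: r2 <- ((r0 + -7) % 2)        {2,3}
step 4: r0 <- ((r0 * 2) - (5 + 3))   {2,3}
step 5: r0 <- element                {0,1,2,3}
step 6: r2 <- 10                     {0,1,2,3}
step 7: r2 <- min(min(element, -5), (r0 + -2)) {0,1,2,3}
step 8: eval ((-6 + r2) != 2)        {0,1,2,3}
step 9: r0 <- element                {0,1,2,3}
step 10: r2 <- min((4 * r1), min(r1, r0)) {0,1,2,3}
step 11: r1 <- r1                     {0,1,2,3}
step 12: r2 <- r2                     {0,1,2,3}
step 13: r2 <- r0                     {0,1,2,3}
step 14: r0 <- (-3 % 2)               {0,1,2,3}

Answer: 15 steps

r2: 0,1,2,3
r1: 0,1,-1,-1
r0: 1,1,1,1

steps = 15; useful = 52; efficiency = 52/60 = 13/15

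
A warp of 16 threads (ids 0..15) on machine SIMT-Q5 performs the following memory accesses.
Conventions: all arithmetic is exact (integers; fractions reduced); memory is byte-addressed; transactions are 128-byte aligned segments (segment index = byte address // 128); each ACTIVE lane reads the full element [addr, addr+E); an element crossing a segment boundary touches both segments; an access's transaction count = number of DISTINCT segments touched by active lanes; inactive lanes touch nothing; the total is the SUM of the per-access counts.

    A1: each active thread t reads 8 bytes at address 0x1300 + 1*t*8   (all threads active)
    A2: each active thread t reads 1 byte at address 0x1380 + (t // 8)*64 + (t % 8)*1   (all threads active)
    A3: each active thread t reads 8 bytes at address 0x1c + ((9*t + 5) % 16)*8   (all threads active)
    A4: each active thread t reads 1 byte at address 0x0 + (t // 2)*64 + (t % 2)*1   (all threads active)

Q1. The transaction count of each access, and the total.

A1: 1 transaction
A2: 1 transaction
A3: 2 transactions
A4: 4 transactions

Answer: 1,1,2,4; total 8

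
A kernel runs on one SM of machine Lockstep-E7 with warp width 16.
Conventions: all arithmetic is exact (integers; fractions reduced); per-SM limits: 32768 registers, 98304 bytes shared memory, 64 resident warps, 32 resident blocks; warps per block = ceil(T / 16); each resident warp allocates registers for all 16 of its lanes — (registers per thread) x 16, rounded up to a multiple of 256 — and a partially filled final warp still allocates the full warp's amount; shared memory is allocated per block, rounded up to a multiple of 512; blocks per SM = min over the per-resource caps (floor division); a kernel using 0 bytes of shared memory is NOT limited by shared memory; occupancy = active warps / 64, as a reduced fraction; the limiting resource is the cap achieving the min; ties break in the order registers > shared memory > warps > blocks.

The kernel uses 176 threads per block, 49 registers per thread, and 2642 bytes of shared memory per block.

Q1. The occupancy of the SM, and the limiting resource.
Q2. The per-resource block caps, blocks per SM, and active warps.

Answer: occupancy 11/32, limited by registers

registers: 2 blocks
shared memory: 32 blocks
warps: 5 blocks
blocks: 32 blocks

Answer: 2 blocks, 22 active warps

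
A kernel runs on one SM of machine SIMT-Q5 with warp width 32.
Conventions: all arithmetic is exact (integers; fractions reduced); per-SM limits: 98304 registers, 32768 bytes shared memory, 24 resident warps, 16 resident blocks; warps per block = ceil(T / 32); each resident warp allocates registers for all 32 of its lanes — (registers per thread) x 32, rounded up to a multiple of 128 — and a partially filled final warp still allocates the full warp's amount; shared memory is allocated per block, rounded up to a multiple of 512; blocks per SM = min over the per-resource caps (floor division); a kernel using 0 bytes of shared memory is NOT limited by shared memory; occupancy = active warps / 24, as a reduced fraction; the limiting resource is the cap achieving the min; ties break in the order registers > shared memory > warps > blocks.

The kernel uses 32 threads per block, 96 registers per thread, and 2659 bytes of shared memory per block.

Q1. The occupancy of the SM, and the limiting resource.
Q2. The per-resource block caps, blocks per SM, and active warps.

Answer: occupancy 5/12, limited by shared memory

registers: 32 blocks
shared memory: 10 blocks
warps: 24 blocks
blocks: 16 blocks

Answer: 10 blocks, 10 active warps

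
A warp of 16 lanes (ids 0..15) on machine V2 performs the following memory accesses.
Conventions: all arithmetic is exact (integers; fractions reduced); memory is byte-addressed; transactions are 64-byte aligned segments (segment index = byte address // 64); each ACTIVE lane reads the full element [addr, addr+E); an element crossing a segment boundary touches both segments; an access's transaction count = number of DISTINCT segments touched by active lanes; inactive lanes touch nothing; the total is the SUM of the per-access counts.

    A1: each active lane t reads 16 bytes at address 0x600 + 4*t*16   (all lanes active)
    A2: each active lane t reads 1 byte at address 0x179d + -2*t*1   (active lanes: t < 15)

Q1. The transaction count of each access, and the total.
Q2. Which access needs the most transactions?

A1: 16 transactions
A2: 1 transaction

Answer: 16,1; total 17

Answer: A1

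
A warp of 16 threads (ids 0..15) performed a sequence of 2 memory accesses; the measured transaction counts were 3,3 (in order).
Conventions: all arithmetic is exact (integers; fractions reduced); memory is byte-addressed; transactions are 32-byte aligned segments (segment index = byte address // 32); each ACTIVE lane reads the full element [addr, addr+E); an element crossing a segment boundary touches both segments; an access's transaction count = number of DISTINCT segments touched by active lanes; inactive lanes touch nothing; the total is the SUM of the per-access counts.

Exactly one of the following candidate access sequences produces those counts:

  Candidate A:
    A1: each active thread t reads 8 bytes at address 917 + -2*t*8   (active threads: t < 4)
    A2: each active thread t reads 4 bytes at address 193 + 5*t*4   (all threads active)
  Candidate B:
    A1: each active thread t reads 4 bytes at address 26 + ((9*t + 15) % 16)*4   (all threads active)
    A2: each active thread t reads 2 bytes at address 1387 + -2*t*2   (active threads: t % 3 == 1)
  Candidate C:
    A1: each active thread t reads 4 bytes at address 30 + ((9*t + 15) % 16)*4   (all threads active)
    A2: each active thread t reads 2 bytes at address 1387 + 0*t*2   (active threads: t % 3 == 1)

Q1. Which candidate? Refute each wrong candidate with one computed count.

A: A1 gives 2 transactions, not 3
C: A2 gives 1 transaction, not 3
B: all counts match (3,3)

Answer: B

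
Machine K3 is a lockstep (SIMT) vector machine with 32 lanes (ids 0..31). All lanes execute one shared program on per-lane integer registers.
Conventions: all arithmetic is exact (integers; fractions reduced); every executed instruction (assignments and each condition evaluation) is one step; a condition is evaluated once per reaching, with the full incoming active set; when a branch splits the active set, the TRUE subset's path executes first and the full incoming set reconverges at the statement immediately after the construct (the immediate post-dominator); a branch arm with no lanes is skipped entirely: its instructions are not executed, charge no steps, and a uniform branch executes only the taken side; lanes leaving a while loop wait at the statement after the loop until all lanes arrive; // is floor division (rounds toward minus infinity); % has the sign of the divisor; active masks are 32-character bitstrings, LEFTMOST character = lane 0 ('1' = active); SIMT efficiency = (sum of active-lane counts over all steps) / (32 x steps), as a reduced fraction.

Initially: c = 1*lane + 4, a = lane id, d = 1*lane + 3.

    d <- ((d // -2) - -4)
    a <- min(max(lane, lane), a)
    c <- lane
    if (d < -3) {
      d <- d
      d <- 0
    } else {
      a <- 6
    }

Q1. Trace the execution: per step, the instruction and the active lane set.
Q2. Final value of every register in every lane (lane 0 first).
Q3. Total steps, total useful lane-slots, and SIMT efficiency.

step 0: d <- ((d // -2) - -4)        11111111111111111111111111111111
step 1: a <- min(max(lane, lane), a) 11111111111111111111111111111111
step 2: c <- lane                    11111111111111111111111111111111
step 3: eval (d < -3)                11111111111111111111111111111111
step 4: d <- d                       00000000000011111111111111111111
step 5: d <- 0                       00000000000011111111111111111111
step 6: a <- 6                       11111111111100000000000000000000

Answer: 7 steps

c: 0,1,2,3,4,5,6,7,8,9,10,11,12,13,14,15,16,17,18,19,20,21,22,23,24,25,26,27,28,29,30,31
a: 6,6,6,6,6,6,6,6,6,6,6,6,12,13,14,15,16,17,18,19,20,21,22,23,24,25,26,27,28,29,30,31
d: 2,2,1,1,0,0,-1,-1,-2,-2,-3,-3,0,0,0,0,0,0,0,0,0,0,0,0,0,0,0,0,0,0,0,0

steps = 7; useful = 180; efficiency = 180/224 = 45/56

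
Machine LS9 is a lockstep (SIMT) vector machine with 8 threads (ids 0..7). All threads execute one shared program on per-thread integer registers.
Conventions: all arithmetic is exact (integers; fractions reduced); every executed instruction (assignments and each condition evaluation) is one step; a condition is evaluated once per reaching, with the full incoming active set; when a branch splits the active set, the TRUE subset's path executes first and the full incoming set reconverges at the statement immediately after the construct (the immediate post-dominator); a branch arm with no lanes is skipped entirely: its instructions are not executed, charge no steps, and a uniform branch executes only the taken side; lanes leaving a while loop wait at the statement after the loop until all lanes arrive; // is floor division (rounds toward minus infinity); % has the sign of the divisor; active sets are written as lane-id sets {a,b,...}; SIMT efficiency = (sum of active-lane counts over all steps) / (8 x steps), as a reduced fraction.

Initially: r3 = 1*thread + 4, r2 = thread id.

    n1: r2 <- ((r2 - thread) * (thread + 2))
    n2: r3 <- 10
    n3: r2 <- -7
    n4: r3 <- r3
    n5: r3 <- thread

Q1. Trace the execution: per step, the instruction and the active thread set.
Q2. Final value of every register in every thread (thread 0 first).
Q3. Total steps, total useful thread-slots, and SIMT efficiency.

step 0: r2 <- ((r2 - thread) * (thread + 2)) {0,1,2,3,4,5,6,7}
step 1: r3 <- 10                     {0,1,2,3,4,5,6,7}
step 2: r2 <- -7                     {0,1,2,3,4,5,6,7}
step 3: r3 <- r3                     {0,1,2,3,4,5,6,7}
step 4: r3 <- thread                 {0,1,2,3,4,5,6,7}

Answer: 5 steps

r3: 0,1,2,3,4,5,6,7
r2: -7,-7,-7,-7,-7,-7,-7,-7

steps = 5; useful = 40; efficiency = 40/40 = 1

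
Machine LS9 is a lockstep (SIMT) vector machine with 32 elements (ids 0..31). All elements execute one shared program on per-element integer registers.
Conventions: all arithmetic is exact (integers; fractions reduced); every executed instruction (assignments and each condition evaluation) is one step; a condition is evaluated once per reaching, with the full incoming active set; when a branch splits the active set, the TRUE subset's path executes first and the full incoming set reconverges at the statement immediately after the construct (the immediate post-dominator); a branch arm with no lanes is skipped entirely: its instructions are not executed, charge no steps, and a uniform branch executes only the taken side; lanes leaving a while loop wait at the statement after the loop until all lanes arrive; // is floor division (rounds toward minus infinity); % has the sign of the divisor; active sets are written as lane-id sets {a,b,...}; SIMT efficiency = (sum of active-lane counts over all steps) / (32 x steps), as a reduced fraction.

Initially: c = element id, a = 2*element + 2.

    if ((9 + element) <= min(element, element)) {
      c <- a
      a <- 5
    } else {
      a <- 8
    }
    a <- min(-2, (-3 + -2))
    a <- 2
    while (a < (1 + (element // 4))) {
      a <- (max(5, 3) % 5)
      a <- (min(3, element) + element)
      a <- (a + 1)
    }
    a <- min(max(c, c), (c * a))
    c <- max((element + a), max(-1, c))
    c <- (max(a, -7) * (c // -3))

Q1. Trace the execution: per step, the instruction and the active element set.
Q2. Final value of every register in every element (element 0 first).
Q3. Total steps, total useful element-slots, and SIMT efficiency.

step 0: eval ((9 + element) <= min(element, element)) {0,1,2,3,4,5,6,7,8,9,10,11,12,13,14,15,16,17,18,19,20,21,22,23,24,25,26,27,28,29,30,31}
step 1: a <- 8                       {0,1,2,3,4,5,6,7,8,9,10,11,12,13,14,15,16,17,18,19,20,21,22,23,24,25,26,27,28,29,30,31}
step 2: a <- min(-2, (-3 + -2))      {0,1,2,3,4,5,6,7,8,9,10,11,12,13,14,15,16,17,18,19,20,21,22,23,24,25,26,27,28,29,30,31}
step 3: a <- 2                       {0,1,2,3,4,5,6,7,8,9,10,11,12,13,14,15,16,17,18,19,20,21,22,23,24,25,26,27,28,29,30,31}
step 4: eval (a < (1 + (element // 4))) {0,1,2,3,4,5,6,7,8,9,10,11,12,13,14,15,16,17,18,19,20,21,22,23,24,25,26,27,28,29,30,31}
step 5: a <- (max(5, 3) % 5)         {8,9,10,11,12,13,14,15,16,17,18,19,20,21,22,23,24,25,26,27,28,29,30,31}
step 6: a <- (min(3, element) + element) {8,9,10,11,12,13,14,15,16,17,18,19,20,21,22,23,24,25,26,27,28,29,30,31}
step 7: a <- (a + 1)                 {8,9,10,11,12,13,14,15,16,17,18,19,20,21,22,23,24,25,26,27,28,29,30,31}
step 8: eval (a < (1 + (element // 4))) {8,9,10,11,12,13,14,15,16,17,18,19,20,21,22,23,24,25,26,27,28,29,30,31}
step 9: a <- min(max(c, c), (c * a)) {0,1,2,3,4,5,6,7,8,9,10,11,12,13,14,15,16,17,18,19,20,21,22,23,24,25,26,27,28,29,30,31}
step 10: c <- max((element + a), max(-1, c)) {0,1,2,3,4,5,6,7,8,9,10,11,12,13,14,15,16,17,18,19,20,21,22,23,24,25,26,27,28,29,30,31}
step 11: c <- (max(a, -7) * (c // -3)) {0,1,2,3,4,5,6,7,8,9,10,11,12,13,14,15,16,17,18,19,20,21,22,23,24,25,26,27,28,29,30,31}

Answer: 12 steps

c: 0,-1,-4,-6,-12,-20,-24,-35,-48,-54,-70,-88,-96,-117,-140,-150,-176,-204,-216,-247,-280,-294,-330,-368,-384,-425,-468,-486,-532,-580,-600,-651
a: 0,1,2,3,4,5,6,7,8,9,10,11,12,13,14,15,16,17,18,19,20,21,22,23,24,25,26,27,28,29,30,31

steps = 12; useful = 352; efficiency = 352/384 = 11/12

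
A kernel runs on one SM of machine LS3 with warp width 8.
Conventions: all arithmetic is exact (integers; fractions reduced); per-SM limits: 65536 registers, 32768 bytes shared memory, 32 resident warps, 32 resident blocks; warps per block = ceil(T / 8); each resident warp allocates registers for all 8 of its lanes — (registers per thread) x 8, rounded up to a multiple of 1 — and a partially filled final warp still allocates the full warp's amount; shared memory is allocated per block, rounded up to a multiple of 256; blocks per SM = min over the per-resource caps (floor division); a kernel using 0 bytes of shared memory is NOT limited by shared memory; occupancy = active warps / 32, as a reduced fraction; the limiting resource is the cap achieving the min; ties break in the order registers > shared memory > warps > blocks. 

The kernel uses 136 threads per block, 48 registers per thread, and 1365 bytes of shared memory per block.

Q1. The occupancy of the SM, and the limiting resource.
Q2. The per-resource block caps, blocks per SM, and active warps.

Answer: occupancy 17/32, limited by warps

registers: 10 blocks
shared memory: 21 blocks
warps: 1 block
blocks: 32 blocks

Answer: 1 block, 17 active warps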